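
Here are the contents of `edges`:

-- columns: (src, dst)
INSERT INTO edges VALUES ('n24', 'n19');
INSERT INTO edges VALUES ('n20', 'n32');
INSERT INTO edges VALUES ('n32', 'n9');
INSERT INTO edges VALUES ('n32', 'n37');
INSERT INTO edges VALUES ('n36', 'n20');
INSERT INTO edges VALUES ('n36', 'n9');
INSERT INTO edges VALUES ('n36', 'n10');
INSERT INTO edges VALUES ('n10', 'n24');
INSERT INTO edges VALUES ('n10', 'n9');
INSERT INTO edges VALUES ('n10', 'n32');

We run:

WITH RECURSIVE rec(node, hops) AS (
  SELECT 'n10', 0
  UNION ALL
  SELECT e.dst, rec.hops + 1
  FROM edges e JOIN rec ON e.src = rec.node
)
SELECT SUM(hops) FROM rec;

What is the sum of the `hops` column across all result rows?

Base: (n10, hops=0).
Iteration 1: edges from {n10} -> (n24, hops=1), (n32, hops=1), (n9, hops=1).
Iteration 2: edges from {n24,n32,n9} -> (n19, hops=2), (n37, hops=2), (n9, hops=2).
Iteration 3: no outgoing edges from {n19,n37,n9}; recursion stops.
SUM(hops) = 0 + 1 + 1 + 1 + 2 + 2 + 2 = 9.

9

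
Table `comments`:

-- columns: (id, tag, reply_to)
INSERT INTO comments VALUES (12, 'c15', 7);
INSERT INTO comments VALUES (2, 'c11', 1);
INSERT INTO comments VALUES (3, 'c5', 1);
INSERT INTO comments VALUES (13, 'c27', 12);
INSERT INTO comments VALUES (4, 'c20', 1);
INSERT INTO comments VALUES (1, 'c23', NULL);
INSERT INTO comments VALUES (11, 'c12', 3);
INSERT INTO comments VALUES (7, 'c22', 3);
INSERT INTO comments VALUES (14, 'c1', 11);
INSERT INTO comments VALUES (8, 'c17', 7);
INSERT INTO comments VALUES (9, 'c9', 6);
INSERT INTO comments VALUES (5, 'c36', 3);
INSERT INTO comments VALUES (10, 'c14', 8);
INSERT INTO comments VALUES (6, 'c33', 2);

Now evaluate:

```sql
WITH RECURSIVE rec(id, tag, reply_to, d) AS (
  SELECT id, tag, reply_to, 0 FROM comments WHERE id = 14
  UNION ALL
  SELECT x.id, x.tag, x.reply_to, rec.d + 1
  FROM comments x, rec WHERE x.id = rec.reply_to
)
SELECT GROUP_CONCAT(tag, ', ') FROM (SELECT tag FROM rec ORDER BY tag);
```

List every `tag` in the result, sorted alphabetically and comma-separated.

Base: id=14 (c1), reply_to=11, d 0.
Iteration 1: join on id=11 -> c12 (id 11, reply_to=3, d 1).
Iteration 2: join on id=3 -> c5 (id 3, reply_to=1, d 2).
Iteration 3: join on id=1 -> c23 (id 1, reply_to=NULL, d 3).
Iteration 4: reply_to is NULL; no match; recursion stops.

c1, c12, c23, c5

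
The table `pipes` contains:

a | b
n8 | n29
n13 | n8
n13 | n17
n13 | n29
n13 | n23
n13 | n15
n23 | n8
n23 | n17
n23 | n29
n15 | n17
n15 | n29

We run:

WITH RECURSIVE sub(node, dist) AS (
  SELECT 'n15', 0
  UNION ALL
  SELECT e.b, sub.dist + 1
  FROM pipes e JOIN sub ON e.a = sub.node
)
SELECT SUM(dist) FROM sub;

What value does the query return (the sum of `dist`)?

Base: (n15, dist=0).
Iteration 1: edges from {n15} -> (n17, dist=1), (n29, dist=1).
Iteration 2: no outgoing edges from {n17,n29}; recursion stops.
SUM(dist) = 0 + 1 + 1 = 2.

2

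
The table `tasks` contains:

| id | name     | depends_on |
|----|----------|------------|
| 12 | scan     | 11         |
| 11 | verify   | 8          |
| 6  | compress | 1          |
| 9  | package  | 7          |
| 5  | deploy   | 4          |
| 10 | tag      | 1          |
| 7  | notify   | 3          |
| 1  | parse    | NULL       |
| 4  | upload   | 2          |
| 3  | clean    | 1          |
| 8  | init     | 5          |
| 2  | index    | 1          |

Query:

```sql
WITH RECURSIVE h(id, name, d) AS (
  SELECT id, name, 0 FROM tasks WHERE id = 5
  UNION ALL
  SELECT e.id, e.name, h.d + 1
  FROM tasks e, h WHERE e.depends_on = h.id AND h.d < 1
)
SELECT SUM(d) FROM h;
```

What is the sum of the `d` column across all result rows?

Base: id=5 (deploy) at d 0.
Iteration 1: rows with depends_on in {5} -> init (id 8, d 1).
Iteration 2: d < 1 fails for all current rows; recursion stops.
SUM(d) = 0 + 1 = 1.

1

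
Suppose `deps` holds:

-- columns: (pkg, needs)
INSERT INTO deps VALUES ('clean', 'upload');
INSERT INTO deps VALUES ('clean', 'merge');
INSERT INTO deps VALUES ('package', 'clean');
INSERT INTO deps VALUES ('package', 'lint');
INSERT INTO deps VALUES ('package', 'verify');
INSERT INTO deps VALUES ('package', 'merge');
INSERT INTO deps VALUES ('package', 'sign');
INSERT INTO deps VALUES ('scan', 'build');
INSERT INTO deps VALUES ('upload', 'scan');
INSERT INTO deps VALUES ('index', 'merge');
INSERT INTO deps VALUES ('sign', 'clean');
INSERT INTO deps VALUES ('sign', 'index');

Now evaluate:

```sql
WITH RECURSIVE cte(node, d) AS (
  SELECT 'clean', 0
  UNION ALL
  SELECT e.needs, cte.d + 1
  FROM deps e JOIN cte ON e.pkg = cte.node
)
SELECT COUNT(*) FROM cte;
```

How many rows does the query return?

Base: (clean, d=0).
Iteration 1: edges from {clean} -> (merge, d=1), (upload, d=1).
Iteration 2: edges from {merge,upload} -> (scan, d=2).
Iteration 3: edges from {scan} -> (build, d=3).
Iteration 4: no outgoing edges from {build}; recursion stops.
Total rows emitted: 5.

5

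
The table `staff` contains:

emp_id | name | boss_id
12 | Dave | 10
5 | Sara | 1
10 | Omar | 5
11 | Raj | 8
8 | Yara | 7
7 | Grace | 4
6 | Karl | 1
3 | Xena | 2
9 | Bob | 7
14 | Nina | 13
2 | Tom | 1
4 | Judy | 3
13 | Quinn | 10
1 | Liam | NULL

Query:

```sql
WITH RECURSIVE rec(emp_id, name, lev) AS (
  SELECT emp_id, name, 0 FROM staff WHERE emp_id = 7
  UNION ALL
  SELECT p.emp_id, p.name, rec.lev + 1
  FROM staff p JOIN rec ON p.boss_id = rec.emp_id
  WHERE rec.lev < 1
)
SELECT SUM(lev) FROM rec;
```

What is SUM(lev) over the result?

Base: emp_id=7 (Grace) at lev 0.
Iteration 1: rows with boss_id in {7} -> Yara (id 8, lev 1), Bob (id 9, lev 1).
Iteration 2: lev < 1 fails for all current rows; recursion stops.
SUM(lev) = 0 + 1 + 1 = 2.

2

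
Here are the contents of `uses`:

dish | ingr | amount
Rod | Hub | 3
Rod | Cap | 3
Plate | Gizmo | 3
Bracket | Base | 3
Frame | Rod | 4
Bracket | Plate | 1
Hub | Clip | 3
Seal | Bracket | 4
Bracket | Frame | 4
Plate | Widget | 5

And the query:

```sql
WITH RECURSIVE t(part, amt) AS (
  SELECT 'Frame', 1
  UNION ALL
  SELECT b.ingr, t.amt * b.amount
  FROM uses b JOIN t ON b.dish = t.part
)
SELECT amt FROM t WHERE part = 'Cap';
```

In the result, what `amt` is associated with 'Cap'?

12

Base: (Frame, amt=1).
Iteration 1: components of {Frame} -> Rod = 1*4 = 4.
Iteration 2: components of {Rod} -> Cap = 4*3 = 12, Hub = 4*3 = 12.
Iteration 3: components of {Cap,Hub} -> Clip = 12*3 = 36.
Iteration 4: no further components; recursion stops.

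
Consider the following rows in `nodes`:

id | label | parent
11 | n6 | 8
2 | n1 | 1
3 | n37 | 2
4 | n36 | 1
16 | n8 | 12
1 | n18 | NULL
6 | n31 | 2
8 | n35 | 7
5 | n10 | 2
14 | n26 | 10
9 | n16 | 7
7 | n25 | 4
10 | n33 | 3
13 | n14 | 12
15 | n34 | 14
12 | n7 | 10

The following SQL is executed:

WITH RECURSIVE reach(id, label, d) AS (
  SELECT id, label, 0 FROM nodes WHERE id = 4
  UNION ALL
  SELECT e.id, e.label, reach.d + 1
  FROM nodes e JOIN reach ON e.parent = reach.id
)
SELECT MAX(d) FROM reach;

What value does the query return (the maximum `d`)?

Base: id=4 (n36) at d 0.
Iteration 1: rows with parent in {4} -> n25 (id 7, d 1).
Iteration 2: rows with parent in {7} -> n35 (id 8, d 2), n16 (id 9, d 2).
Iteration 3: rows with parent in {8,9} -> n6 (id 11, d 3).
Iteration 4: no rows with parent in {11}; recursion stops.
d values: 0, 1, 2, 2, 3; the maximum is 3.

3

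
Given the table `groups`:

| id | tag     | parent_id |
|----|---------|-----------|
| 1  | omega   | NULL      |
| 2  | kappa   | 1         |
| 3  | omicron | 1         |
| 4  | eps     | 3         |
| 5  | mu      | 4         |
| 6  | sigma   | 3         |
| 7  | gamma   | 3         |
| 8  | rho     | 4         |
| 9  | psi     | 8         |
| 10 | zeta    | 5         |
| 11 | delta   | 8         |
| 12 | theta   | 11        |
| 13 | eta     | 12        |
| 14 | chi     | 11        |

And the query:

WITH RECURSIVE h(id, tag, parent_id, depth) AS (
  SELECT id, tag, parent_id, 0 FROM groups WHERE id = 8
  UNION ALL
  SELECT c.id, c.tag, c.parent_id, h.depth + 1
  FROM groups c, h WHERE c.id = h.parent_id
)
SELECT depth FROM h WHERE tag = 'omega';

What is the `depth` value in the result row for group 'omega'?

3

Base: id=8 (rho), parent_id=4, depth 0.
Iteration 1: join on id=4 -> eps (id 4, parent_id=3, depth 1).
Iteration 2: join on id=3 -> omicron (id 3, parent_id=1, depth 2).
Iteration 3: join on id=1 -> omega (id 1, parent_id=NULL, depth 3).
Iteration 4: parent_id is NULL; no match; recursion stops.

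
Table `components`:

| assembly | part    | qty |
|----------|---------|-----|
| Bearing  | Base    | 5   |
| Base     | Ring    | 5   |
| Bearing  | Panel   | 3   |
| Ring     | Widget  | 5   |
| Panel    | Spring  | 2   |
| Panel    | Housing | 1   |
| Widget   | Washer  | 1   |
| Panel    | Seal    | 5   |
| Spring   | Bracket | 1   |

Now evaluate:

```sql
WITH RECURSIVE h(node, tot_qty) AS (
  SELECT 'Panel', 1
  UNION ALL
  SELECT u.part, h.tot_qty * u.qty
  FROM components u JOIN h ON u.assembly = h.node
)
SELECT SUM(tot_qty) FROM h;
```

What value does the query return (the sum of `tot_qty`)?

Base: (Panel, tot_qty=1).
Iteration 1: components of {Panel} -> Housing = 1*1 = 1, Seal = 1*5 = 5, Spring = 1*2 = 2.
Iteration 2: components of {Housing,Seal,Spring} -> Bracket = 2*1 = 2.
Iteration 3: no further components; recursion stops.
SUM(tot_qty) = 1 + 2 + 1 + 5 + 2 = 11.

11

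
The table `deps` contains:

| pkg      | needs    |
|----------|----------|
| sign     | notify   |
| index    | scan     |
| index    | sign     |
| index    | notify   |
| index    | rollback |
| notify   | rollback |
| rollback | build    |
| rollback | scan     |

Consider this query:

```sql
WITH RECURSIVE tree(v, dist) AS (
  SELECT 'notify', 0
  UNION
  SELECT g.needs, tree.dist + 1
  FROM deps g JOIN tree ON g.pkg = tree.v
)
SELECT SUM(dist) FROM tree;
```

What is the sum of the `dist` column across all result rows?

Base: (notify, dist=0).
Iteration 1: edges from {notify} -> (rollback, dist=1).
Iteration 2: edges from {rollback} -> (build, dist=2), (scan, dist=2).
Iteration 3: no outgoing edges from {build,scan}; recursion stops.
SUM(dist) = 0 + 1 + 2 + 2 = 5.

5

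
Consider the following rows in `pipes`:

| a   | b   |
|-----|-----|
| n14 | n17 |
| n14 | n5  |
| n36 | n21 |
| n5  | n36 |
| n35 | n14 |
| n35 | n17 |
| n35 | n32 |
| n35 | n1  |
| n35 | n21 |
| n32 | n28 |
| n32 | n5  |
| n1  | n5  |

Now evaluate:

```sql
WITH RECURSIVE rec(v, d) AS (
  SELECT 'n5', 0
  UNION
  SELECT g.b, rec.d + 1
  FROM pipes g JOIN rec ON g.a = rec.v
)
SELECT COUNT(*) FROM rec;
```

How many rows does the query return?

3

Base: (n5, d=0).
Iteration 1: edges from {n5} -> (n36, d=1).
Iteration 2: edges from {n36} -> (n21, d=2).
Iteration 3: no outgoing edges from {n21}; recursion stops.
Total rows emitted: 3.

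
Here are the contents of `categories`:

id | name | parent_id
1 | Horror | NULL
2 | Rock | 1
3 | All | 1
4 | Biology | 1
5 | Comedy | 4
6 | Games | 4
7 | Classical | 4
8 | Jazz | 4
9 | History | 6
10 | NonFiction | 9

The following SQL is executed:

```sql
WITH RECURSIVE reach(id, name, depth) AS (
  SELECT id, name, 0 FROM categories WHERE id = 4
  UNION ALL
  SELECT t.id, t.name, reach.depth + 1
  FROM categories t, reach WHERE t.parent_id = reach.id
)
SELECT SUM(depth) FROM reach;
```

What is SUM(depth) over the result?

Base: id=4 (Biology) at depth 0.
Iteration 1: rows with parent_id in {4} -> Comedy (id 5, depth 1), Games (id 6, depth 1), Classical (id 7, depth 1), Jazz (id 8, depth 1).
Iteration 2: rows with parent_id in {5,6,7,8} -> History (id 9, depth 2).
Iteration 3: rows with parent_id in {9} -> NonFiction (id 10, depth 3).
Iteration 4: no rows with parent_id in {10}; recursion stops.
SUM(depth) = 0 + 1 + 1 + 1 + 1 + 2 + 3 = 9.

9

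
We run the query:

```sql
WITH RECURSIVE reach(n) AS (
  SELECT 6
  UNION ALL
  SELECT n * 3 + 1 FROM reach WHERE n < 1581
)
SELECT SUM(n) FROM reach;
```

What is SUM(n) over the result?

7101

Base: n=6.
Iteration 1: 6 < 1581 holds -> n = 6 * 3 + 1 = 19.
Iteration 2: 19 < 1581 holds -> n = 19 * 3 + 1 = 58.
Iteration 3: 58 < 1581 holds -> n = 58 * 3 + 1 = 175.
Iteration 4: 175 < 1581 holds -> n = 175 * 3 + 1 = 526.
Iteration 5: 526 < 1581 holds -> n = 526 * 3 + 1 = 1579.
Iteration 6: 1579 < 1581 holds -> n = 1579 * 3 + 1 = 4738.
Iteration 7: 4738 < 1581 fails; recursion stops.
SUM(n) = 6 + 19 + 58 + 175 + 526 + 1579 + 4738 = 7101.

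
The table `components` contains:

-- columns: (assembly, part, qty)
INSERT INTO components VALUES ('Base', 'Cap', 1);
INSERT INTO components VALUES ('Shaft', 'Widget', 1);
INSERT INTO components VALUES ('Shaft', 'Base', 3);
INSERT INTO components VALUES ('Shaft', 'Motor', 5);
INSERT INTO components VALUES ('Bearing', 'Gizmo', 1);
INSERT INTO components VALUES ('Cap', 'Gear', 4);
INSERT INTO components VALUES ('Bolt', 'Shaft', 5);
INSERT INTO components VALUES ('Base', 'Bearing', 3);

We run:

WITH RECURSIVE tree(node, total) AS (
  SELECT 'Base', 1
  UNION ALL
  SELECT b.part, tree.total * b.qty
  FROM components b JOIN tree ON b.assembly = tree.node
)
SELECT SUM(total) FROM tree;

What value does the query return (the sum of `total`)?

12

Base: (Base, total=1).
Iteration 1: components of {Base} -> Bearing = 1*3 = 3, Cap = 1*1 = 1.
Iteration 2: components of {Bearing,Cap} -> Gear = 1*4 = 4, Gizmo = 3*1 = 3.
Iteration 3: no further components; recursion stops.
SUM(total) = 1 + 3 + 1 + 3 + 4 = 12.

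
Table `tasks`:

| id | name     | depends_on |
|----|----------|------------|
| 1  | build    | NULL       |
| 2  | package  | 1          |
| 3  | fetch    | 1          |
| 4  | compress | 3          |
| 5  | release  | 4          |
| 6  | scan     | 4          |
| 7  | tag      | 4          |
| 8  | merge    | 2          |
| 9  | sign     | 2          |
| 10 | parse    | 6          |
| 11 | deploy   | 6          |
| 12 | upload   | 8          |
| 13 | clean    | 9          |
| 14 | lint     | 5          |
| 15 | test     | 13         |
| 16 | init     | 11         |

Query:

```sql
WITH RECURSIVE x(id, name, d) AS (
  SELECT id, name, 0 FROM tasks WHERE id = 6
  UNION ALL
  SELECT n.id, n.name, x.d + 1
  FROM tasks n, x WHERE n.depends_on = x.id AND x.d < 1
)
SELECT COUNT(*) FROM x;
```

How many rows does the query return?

Base: id=6 (scan) at d 0.
Iteration 1: rows with depends_on in {6} -> parse (id 10, d 1), deploy (id 11, d 1).
Iteration 2: d < 1 fails for all current rows; recursion stops.
Total rows emitted: 3.

3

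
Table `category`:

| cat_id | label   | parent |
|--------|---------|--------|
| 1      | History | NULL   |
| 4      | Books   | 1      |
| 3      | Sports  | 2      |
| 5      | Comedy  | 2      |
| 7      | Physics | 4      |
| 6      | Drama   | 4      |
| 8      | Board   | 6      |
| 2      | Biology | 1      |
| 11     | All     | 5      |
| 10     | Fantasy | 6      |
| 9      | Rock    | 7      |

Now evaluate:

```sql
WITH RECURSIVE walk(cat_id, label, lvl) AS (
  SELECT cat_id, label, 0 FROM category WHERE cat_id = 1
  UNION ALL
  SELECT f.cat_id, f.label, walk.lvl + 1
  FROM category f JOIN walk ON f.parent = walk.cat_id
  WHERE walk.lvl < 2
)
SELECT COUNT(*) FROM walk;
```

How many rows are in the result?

Base: cat_id=1 (History) at lvl 0.
Iteration 1: rows with parent in {1} -> Biology (id 2, lvl 1), Books (id 4, lvl 1).
Iteration 2: rows with parent in {2,4} -> Sports (id 3, lvl 2), Comedy (id 5, lvl 2), Drama (id 6, lvl 2), Physics (id 7, lvl 2).
Iteration 3: lvl < 2 fails for all current rows; recursion stops.
Total rows emitted: 7.

7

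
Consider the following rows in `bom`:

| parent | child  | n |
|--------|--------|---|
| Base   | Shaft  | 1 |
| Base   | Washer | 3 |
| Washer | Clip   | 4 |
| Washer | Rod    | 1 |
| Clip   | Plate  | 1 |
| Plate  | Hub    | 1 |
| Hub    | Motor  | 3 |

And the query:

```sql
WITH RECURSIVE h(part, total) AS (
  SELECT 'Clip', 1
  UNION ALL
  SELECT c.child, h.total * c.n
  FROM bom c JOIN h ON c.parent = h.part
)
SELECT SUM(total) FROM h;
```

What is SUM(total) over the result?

6

Base: (Clip, total=1).
Iteration 1: components of {Clip} -> Plate = 1*1 = 1.
Iteration 2: components of {Plate} -> Hub = 1*1 = 1.
Iteration 3: components of {Hub} -> Motor = 1*3 = 3.
Iteration 4: no further components; recursion stops.
SUM(total) = 1 + 1 + 1 + 3 = 6.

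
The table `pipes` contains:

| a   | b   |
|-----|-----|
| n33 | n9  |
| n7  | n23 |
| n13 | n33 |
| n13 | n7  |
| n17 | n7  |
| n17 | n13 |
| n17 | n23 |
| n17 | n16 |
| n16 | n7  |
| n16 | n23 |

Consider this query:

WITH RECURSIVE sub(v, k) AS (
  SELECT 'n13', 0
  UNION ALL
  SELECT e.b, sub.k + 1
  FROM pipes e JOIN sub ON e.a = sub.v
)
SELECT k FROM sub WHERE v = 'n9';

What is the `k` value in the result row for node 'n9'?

2

Base: (n13, k=0).
Iteration 1: edges from {n13} -> (n33, k=1), (n7, k=1).
Iteration 2: edges from {n33,n7} -> (n23, k=2), (n9, k=2).
Iteration 3: no outgoing edges from {n23,n9}; recursion stops.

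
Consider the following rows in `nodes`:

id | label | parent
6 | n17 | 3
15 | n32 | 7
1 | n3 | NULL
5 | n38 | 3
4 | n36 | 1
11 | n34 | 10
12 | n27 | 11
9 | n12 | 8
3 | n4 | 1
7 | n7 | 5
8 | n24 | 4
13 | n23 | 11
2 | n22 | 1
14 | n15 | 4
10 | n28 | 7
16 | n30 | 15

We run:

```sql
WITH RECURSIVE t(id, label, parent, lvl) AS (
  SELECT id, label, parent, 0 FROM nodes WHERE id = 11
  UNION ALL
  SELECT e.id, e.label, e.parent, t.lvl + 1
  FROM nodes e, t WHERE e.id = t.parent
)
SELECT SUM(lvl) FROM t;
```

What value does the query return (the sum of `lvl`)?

15

Base: id=11 (n34), parent=10, lvl 0.
Iteration 1: join on id=10 -> n28 (id 10, parent=7, lvl 1).
Iteration 2: join on id=7 -> n7 (id 7, parent=5, lvl 2).
Iteration 3: join on id=5 -> n38 (id 5, parent=3, lvl 3).
Iteration 4: join on id=3 -> n4 (id 3, parent=1, lvl 4).
Iteration 5: join on id=1 -> n3 (id 1, parent=NULL, lvl 5).
Iteration 6: parent is NULL; no match; recursion stops.
SUM(lvl) = 0 + 1 + 2 + 3 + 4 + 5 = 15.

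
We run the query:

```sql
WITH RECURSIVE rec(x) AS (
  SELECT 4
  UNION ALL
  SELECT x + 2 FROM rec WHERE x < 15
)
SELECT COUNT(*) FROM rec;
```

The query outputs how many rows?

7

Base: x=4.
Iteration 1: 4 < 15 holds -> x = 4 + 2 = 6.
Iteration 2: 6 < 15 holds -> x = 6 + 2 = 8.
Iteration 3: 8 < 15 holds -> x = 8 + 2 = 10.
Iteration 4: 10 < 15 holds -> x = 10 + 2 = 12.
Iteration 5: 12 < 15 holds -> x = 12 + 2 = 14.
Iteration 6: 14 < 15 holds -> x = 14 + 2 = 16.
Iteration 7: 16 < 15 fails; recursion stops.
Total rows emitted: 7.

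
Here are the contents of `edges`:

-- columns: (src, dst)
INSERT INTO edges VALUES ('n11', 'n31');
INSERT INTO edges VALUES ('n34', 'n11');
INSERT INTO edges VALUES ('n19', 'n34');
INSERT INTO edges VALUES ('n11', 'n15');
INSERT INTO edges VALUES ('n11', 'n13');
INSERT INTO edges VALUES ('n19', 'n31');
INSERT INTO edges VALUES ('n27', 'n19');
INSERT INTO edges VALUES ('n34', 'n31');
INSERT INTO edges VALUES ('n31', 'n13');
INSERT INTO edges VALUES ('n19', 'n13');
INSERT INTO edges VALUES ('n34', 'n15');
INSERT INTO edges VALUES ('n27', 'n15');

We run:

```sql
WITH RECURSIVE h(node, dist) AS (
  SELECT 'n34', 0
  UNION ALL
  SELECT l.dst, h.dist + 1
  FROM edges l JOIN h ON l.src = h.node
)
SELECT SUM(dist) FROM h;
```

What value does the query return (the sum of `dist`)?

14

Base: (n34, dist=0).
Iteration 1: edges from {n34} -> (n11, dist=1), (n15, dist=1), (n31, dist=1).
Iteration 2: edges from {n11,n15,n31} -> (n13, dist=2) x2, (n15, dist=2), (n31, dist=2). [UNION ALL keeps all 4 new rows, including repeats]
Iteration 3: edges from {n13,n15,n31} -> (n13, dist=3).
Iteration 4: no outgoing edges from {n13}; recursion stops.
SUM(dist) = 0 + 1 + 1 + 1 + 2 + 2 + 2 + 2 + 3 = 14.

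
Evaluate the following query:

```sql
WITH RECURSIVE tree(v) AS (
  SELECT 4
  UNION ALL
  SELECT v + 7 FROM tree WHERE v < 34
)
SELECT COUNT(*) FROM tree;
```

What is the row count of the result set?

6

Base: v=4.
Iteration 1: 4 < 34 holds -> v = 4 + 7 = 11.
Iteration 2: 11 < 34 holds -> v = 11 + 7 = 18.
Iteration 3: 18 < 34 holds -> v = 18 + 7 = 25.
Iteration 4: 25 < 34 holds -> v = 25 + 7 = 32.
Iteration 5: 32 < 34 holds -> v = 32 + 7 = 39.
Iteration 6: 39 < 34 fails; recursion stops.
Total rows emitted: 6.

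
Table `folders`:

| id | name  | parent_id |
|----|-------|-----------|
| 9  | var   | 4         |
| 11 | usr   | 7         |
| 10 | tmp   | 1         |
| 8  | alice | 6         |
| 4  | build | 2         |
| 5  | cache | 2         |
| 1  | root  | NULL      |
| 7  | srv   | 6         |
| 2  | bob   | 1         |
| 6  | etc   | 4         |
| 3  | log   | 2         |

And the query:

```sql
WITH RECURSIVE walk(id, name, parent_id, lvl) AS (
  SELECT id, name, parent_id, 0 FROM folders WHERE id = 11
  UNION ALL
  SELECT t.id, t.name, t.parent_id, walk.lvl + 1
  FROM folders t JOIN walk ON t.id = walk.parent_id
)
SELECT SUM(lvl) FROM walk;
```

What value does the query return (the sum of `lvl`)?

Base: id=11 (usr), parent_id=7, lvl 0.
Iteration 1: join on id=7 -> srv (id 7, parent_id=6, lvl 1).
Iteration 2: join on id=6 -> etc (id 6, parent_id=4, lvl 2).
Iteration 3: join on id=4 -> build (id 4, parent_id=2, lvl 3).
Iteration 4: join on id=2 -> bob (id 2, parent_id=1, lvl 4).
Iteration 5: join on id=1 -> root (id 1, parent_id=NULL, lvl 5).
Iteration 6: parent_id is NULL; no match; recursion stops.
SUM(lvl) = 0 + 1 + 2 + 3 + 4 + 5 = 15.

15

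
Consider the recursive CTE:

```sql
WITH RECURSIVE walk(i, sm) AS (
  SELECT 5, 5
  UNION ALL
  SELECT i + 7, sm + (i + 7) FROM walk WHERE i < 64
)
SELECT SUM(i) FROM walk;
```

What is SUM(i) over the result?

Base: i=5, sm=5.
Iteration 1: 5 < 64 holds -> i = 5 + 7 = 12, sm = 5 + 12 = 17.
Iteration 2: 12 < 64 holds -> i = 12 + 7 = 19, sm = 17 + 19 = 36.
Iteration 3: 19 < 64 holds -> i = 19 + 7 = 26, sm = 36 + 26 = 62.
Iteration 4: 26 < 64 holds -> i = 26 + 7 = 33, sm = 62 + 33 = 95.
Iteration 5: 33 < 64 holds -> i = 33 + 7 = 40, sm = 95 + 40 = 135.
Iteration 6: 40 < 64 holds -> i = 40 + 7 = 47, sm = 135 + 47 = 182.
Iteration 7: 47 < 64 holds -> i = 47 + 7 = 54, sm = 182 + 54 = 236.
Iteration 8: 54 < 64 holds -> i = 54 + 7 = 61, sm = 236 + 61 = 297.
Iteration 9: 61 < 64 holds -> i = 61 + 7 = 68, sm = 297 + 68 = 365.
Iteration 10: 68 < 64 fails; recursion stops.
SUM(i) = 5 + 12 + 19 + 26 + 33 + 40 + 47 + 54 + 61 + 68 = 365.

365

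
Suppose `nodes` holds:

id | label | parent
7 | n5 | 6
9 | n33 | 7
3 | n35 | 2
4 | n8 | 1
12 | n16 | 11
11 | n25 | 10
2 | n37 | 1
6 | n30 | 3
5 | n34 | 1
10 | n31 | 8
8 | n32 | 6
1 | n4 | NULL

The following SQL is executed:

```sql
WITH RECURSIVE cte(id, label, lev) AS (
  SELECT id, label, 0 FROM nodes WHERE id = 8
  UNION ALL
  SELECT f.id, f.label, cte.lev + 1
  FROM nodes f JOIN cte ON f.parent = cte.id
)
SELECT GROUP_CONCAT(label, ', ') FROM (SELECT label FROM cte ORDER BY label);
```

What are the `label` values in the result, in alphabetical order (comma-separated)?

n16, n25, n31, n32

Base: id=8 (n32) at lev 0.
Iteration 1: rows with parent in {8} -> n31 (id 10, lev 1).
Iteration 2: rows with parent in {10} -> n25 (id 11, lev 2).
Iteration 3: rows with parent in {11} -> n16 (id 12, lev 3).
Iteration 4: no rows with parent in {12}; recursion stops.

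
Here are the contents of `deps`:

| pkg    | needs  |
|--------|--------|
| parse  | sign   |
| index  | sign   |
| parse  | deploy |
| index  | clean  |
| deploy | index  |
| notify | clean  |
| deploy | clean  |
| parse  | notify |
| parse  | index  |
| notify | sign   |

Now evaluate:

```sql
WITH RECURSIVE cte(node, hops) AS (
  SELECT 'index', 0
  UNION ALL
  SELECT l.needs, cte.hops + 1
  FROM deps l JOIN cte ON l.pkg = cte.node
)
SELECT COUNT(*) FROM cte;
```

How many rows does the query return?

3

Base: (index, hops=0).
Iteration 1: edges from {index} -> (clean, hops=1), (sign, hops=1).
Iteration 2: no outgoing edges from {clean,sign}; recursion stops.
Total rows emitted: 3.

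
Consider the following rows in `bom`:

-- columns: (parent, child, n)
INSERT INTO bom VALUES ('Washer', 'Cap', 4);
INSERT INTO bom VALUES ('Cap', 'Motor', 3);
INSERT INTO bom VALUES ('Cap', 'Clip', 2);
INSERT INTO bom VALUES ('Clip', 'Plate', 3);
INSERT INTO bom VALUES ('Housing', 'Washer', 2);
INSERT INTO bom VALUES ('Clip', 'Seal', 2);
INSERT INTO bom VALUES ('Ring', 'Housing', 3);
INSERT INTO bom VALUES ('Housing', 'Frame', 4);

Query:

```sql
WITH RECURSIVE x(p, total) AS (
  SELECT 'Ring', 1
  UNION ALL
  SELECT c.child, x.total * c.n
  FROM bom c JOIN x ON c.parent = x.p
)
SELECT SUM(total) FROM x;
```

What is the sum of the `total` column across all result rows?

Base: (Ring, total=1).
Iteration 1: components of {Ring} -> Housing = 1*3 = 3.
Iteration 2: components of {Housing} -> Frame = 3*4 = 12, Washer = 3*2 = 6.
Iteration 3: components of {Frame,Washer} -> Cap = 6*4 = 24.
Iteration 4: components of {Cap} -> Clip = 24*2 = 48, Motor = 24*3 = 72.
Iteration 5: components of {Clip,Motor} -> Plate = 48*3 = 144, Seal = 48*2 = 96.
Iteration 6: no further components; recursion stops.
SUM(total) = 1 + 3 + 6 + 12 + 24 + 48 + 72 + 96 + 144 = 406.

406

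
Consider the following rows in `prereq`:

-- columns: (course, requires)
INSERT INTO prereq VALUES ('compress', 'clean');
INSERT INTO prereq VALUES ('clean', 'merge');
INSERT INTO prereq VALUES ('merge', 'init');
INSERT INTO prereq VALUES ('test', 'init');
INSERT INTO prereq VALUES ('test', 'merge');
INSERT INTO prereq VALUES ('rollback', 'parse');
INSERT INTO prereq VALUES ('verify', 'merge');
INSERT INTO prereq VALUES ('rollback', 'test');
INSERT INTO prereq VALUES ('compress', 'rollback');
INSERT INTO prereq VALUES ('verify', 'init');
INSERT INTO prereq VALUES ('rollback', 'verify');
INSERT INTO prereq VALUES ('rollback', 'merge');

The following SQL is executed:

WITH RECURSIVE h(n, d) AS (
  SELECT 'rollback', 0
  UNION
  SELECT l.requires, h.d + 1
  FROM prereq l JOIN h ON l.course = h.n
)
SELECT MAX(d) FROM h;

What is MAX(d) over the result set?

3

Base: (rollback, d=0).
Iteration 1: edges from {rollback} -> (merge, d=1), (parse, d=1), (test, d=1), (verify, d=1).
Iteration 2: edges from {merge,parse,test,verify} -> (init, d=2), (merge, d=2). [UNION drops 3 duplicate row(s)]
Iteration 3: edges from {init,merge} -> (init, d=3).
Iteration 4: no outgoing edges from {init}; recursion stops.
d values: 0, 1, 1, 1, 1, 2, 2, 3; the maximum is 3.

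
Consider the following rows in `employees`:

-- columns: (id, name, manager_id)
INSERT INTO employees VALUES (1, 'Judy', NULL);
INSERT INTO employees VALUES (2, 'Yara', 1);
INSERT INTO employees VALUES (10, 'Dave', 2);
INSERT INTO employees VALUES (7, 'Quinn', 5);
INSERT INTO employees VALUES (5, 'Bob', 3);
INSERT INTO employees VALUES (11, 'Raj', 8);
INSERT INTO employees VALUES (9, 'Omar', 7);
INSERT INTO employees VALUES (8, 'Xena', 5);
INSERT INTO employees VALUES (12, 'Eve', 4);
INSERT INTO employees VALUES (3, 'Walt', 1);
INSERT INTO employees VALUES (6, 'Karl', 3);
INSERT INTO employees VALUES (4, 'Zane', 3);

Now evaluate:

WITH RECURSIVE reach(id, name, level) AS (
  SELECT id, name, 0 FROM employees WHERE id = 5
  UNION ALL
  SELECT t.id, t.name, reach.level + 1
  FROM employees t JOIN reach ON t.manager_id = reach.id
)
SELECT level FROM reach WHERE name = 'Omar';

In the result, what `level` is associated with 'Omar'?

Base: id=5 (Bob) at level 0.
Iteration 1: rows with manager_id in {5} -> Quinn (id 7, level 1), Xena (id 8, level 1).
Iteration 2: rows with manager_id in {7,8} -> Omar (id 9, level 2), Raj (id 11, level 2).
Iteration 3: no rows with manager_id in {9,11}; recursion stops.

2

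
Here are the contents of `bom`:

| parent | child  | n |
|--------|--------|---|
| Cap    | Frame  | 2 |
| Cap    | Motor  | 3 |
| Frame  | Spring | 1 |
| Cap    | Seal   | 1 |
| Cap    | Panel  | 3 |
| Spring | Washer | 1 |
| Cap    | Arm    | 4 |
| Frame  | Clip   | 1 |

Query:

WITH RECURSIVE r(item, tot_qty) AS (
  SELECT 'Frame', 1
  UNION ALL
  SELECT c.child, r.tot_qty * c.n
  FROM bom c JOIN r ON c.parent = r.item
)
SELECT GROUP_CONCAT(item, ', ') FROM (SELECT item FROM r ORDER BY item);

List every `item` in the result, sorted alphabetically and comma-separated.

Clip, Frame, Spring, Washer

Base: (Frame, tot_qty=1).
Iteration 1: components of {Frame} -> Clip = 1*1 = 1, Spring = 1*1 = 1.
Iteration 2: components of {Clip,Spring} -> Washer = 1*1 = 1.
Iteration 3: no further components; recursion stops.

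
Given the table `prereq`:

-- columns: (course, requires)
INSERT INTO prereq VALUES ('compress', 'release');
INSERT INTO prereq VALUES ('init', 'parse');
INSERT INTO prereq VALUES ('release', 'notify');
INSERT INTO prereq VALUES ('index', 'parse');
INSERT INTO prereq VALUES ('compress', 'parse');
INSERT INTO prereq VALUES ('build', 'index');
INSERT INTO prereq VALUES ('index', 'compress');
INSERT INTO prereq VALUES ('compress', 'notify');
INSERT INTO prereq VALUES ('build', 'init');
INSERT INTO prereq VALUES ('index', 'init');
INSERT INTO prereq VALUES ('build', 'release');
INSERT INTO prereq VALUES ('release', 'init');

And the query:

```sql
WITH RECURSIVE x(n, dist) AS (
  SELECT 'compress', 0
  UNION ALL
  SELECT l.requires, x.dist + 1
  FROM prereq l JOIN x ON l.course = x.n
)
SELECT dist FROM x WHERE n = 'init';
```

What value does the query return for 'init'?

2

Base: (compress, dist=0).
Iteration 1: edges from {compress} -> (notify, dist=1), (parse, dist=1), (release, dist=1).
Iteration 2: edges from {notify,parse,release} -> (init, dist=2), (notify, dist=2).
Iteration 3: edges from {init,notify} -> (parse, dist=3).
Iteration 4: no outgoing edges from {parse}; recursion stops.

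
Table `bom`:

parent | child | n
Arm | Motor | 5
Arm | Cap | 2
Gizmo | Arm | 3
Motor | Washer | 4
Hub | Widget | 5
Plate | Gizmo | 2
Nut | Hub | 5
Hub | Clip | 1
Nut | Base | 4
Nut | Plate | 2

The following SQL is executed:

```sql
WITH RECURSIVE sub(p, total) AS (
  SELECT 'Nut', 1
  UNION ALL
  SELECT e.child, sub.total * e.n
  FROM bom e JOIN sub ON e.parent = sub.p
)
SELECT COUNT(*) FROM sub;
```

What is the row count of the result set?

Base: (Nut, total=1).
Iteration 1: components of {Nut} -> Base = 1*4 = 4, Hub = 1*5 = 5, Plate = 1*2 = 2.
Iteration 2: components of {Base,Hub,Plate} -> Clip = 5*1 = 5, Gizmo = 2*2 = 4, Widget = 5*5 = 25.
Iteration 3: components of {Clip,Gizmo,Widget} -> Arm = 4*3 = 12.
Iteration 4: components of {Arm} -> Cap = 12*2 = 24, Motor = 12*5 = 60.
Iteration 5: components of {Cap,Motor} -> Washer = 60*4 = 240.
Iteration 6: no further components; recursion stops.
Total rows emitted: 11.

11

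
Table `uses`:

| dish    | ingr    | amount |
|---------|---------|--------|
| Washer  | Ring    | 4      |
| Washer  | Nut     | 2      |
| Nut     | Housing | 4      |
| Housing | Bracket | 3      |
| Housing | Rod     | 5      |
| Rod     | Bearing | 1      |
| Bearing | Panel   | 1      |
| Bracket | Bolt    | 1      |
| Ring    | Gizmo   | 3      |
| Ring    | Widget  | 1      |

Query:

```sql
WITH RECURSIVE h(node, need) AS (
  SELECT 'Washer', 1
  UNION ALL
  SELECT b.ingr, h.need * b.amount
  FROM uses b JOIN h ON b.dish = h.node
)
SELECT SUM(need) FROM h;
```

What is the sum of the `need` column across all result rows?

199

Base: (Washer, need=1).
Iteration 1: components of {Washer} -> Nut = 1*2 = 2, Ring = 1*4 = 4.
Iteration 2: components of {Nut,Ring} -> Gizmo = 4*3 = 12, Housing = 2*4 = 8, Widget = 4*1 = 4.
Iteration 3: components of {Gizmo,Housing,Widget} -> Bracket = 8*3 = 24, Rod = 8*5 = 40.
Iteration 4: components of {Bracket,Rod} -> Bearing = 40*1 = 40, Bolt = 24*1 = 24.
Iteration 5: components of {Bearing,Bolt} -> Panel = 40*1 = 40.
Iteration 6: no further components; recursion stops.
SUM(need) = 1 + 4 + 2 + 12 + 4 + 8 + 24 + 40 + 24 + 40 + 40 = 199.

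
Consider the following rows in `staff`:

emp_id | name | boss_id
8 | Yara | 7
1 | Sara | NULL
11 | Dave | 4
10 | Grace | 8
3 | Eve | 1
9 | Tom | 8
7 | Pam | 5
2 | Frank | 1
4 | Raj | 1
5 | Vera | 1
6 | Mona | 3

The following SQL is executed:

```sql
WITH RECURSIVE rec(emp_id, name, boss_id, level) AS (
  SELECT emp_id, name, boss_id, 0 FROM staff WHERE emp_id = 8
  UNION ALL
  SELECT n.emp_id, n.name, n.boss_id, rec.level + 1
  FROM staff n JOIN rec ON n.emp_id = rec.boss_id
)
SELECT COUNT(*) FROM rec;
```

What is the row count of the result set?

4

Base: emp_id=8 (Yara), boss_id=7, level 0.
Iteration 1: join on emp_id=7 -> Pam (id 7, boss_id=5, level 1).
Iteration 2: join on emp_id=5 -> Vera (id 5, boss_id=1, level 2).
Iteration 3: join on emp_id=1 -> Sara (id 1, boss_id=NULL, level 3).
Iteration 4: boss_id is NULL; no match; recursion stops.
Total rows emitted: 4.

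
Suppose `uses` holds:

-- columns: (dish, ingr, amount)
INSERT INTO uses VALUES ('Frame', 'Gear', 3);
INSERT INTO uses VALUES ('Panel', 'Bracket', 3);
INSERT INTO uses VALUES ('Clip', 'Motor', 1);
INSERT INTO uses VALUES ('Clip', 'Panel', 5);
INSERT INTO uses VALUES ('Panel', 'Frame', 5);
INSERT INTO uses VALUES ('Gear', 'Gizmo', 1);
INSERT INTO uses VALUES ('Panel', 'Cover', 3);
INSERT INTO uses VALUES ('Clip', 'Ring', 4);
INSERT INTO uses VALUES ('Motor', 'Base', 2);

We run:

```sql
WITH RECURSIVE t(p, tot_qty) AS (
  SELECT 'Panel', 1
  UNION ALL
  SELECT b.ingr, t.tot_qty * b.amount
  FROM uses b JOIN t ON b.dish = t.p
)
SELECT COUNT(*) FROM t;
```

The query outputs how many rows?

Base: (Panel, tot_qty=1).
Iteration 1: components of {Panel} -> Bracket = 1*3 = 3, Cover = 1*3 = 3, Frame = 1*5 = 5.
Iteration 2: components of {Bracket,Cover,Frame} -> Gear = 5*3 = 15.
Iteration 3: components of {Gear} -> Gizmo = 15*1 = 15.
Iteration 4: no further components; recursion stops.
Total rows emitted: 6.

6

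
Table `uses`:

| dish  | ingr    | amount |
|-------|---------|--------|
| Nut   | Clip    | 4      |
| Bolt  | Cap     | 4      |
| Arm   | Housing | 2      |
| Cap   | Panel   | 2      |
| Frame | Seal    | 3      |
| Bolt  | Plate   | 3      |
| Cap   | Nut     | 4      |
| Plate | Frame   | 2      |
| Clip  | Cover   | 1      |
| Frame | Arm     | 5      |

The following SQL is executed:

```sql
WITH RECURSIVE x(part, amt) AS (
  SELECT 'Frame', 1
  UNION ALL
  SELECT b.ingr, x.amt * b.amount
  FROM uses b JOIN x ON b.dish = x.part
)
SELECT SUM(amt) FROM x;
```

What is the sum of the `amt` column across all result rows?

Base: (Frame, amt=1).
Iteration 1: components of {Frame} -> Arm = 1*5 = 5, Seal = 1*3 = 3.
Iteration 2: components of {Arm,Seal} -> Housing = 5*2 = 10.
Iteration 3: no further components; recursion stops.
SUM(amt) = 1 + 3 + 5 + 10 = 19.

19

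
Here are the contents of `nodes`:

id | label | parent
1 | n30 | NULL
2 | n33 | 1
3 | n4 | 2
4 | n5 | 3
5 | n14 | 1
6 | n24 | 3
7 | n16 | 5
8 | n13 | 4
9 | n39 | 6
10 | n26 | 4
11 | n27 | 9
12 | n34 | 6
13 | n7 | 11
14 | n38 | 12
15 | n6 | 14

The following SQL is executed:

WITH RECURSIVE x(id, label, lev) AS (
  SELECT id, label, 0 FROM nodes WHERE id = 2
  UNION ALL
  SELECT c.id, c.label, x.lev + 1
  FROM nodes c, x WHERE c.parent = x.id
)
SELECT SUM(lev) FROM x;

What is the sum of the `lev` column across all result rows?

35

Base: id=2 (n33) at lev 0.
Iteration 1: rows with parent in {2} -> n4 (id 3, lev 1).
Iteration 2: rows with parent in {3} -> n5 (id 4, lev 2), n24 (id 6, lev 2).
Iteration 3: rows with parent in {4,6} -> n13 (id 8, lev 3), n39 (id 9, lev 3), n26 (id 10, lev 3), n34 (id 12, lev 3).
Iteration 4: rows with parent in {8,9,10,12} -> n27 (id 11, lev 4), n38 (id 14, lev 4).
Iteration 5: rows with parent in {11,14} -> n7 (id 13, lev 5), n6 (id 15, lev 5).
Iteration 6: no rows with parent in {13,15}; recursion stops.
SUM(lev) = 0 + 1 + 2 + 2 + 3 + 3 + 3 + 3 + 4 + 4 + 5 + 5 = 35.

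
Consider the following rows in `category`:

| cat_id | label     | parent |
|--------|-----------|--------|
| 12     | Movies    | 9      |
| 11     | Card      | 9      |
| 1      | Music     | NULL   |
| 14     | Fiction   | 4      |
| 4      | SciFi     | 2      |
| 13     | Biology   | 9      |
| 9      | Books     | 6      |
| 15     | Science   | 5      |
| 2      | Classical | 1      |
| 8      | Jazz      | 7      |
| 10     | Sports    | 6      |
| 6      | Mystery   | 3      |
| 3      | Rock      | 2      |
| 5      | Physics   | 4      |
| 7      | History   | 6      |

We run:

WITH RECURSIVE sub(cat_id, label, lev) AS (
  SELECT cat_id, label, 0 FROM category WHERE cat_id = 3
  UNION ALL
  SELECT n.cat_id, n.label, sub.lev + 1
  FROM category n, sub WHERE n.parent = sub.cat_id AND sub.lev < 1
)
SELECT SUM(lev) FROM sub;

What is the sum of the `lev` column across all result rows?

1

Base: cat_id=3 (Rock) at lev 0.
Iteration 1: rows with parent in {3} -> Mystery (id 6, lev 1).
Iteration 2: lev < 1 fails for all current rows; recursion stops.
SUM(lev) = 0 + 1 = 1.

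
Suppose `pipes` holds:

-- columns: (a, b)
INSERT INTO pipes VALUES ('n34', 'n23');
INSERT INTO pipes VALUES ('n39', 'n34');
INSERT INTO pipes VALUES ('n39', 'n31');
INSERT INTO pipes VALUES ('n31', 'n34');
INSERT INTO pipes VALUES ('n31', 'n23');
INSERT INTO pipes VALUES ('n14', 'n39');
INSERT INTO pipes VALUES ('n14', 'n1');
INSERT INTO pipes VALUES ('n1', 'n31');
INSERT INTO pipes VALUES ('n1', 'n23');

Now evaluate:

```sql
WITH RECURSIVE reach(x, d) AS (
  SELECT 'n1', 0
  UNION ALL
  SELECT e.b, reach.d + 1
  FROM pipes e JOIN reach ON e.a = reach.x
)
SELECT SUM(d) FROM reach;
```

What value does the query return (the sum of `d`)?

Base: (n1, d=0).
Iteration 1: edges from {n1} -> (n23, d=1), (n31, d=1).
Iteration 2: edges from {n23,n31} -> (n23, d=2), (n34, d=2).
Iteration 3: edges from {n23,n34} -> (n23, d=3).
Iteration 4: no outgoing edges from {n23}; recursion stops.
SUM(d) = 0 + 1 + 1 + 2 + 2 + 3 = 9.

9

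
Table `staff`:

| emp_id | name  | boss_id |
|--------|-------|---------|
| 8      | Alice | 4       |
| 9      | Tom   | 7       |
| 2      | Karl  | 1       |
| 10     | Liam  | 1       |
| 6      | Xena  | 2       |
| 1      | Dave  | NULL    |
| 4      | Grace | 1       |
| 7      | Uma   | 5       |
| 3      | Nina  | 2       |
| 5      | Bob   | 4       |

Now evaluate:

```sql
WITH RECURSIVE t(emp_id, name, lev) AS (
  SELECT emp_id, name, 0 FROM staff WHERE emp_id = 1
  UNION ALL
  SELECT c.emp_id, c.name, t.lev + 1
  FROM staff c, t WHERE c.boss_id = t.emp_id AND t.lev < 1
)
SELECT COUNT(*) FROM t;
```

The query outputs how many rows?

4

Base: emp_id=1 (Dave) at lev 0.
Iteration 1: rows with boss_id in {1} -> Karl (id 2, lev 1), Grace (id 4, lev 1), Liam (id 10, lev 1).
Iteration 2: lev < 1 fails for all current rows; recursion stops.
Total rows emitted: 4.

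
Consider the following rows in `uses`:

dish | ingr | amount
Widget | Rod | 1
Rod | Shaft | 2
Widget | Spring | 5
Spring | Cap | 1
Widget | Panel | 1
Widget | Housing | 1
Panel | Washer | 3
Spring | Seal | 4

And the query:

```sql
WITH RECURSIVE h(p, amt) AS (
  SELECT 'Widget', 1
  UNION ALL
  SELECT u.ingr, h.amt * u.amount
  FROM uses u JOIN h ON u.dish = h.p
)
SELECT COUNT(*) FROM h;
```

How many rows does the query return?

Base: (Widget, amt=1).
Iteration 1: components of {Widget} -> Housing = 1*1 = 1, Panel = 1*1 = 1, Rod = 1*1 = 1, Spring = 1*5 = 5.
Iteration 2: components of {Housing,Panel,Rod,Spring} -> Cap = 5*1 = 5, Seal = 5*4 = 20, Shaft = 1*2 = 2, Washer = 1*3 = 3.
Iteration 3: no further components; recursion stops.
Total rows emitted: 9.

9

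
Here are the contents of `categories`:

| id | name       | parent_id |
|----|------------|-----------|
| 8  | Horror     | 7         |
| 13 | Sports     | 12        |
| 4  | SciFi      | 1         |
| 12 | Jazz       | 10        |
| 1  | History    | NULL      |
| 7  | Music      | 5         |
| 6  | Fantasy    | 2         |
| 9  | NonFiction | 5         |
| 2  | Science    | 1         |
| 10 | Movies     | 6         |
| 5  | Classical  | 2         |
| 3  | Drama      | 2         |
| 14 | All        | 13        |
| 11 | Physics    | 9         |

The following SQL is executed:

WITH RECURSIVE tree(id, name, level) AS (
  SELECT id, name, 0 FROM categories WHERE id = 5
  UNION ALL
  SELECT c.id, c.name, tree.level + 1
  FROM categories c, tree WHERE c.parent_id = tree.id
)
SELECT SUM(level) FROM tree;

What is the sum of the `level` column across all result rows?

Base: id=5 (Classical) at level 0.
Iteration 1: rows with parent_id in {5} -> Music (id 7, level 1), NonFiction (id 9, level 1).
Iteration 2: rows with parent_id in {7,9} -> Horror (id 8, level 2), Physics (id 11, level 2).
Iteration 3: no rows with parent_id in {8,11}; recursion stops.
SUM(level) = 0 + 1 + 1 + 2 + 2 = 6.

6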